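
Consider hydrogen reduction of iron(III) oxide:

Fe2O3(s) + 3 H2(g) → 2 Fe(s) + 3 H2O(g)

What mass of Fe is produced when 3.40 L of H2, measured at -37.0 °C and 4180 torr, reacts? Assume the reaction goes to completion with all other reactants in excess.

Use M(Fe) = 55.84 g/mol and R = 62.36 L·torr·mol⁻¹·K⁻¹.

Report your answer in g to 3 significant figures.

35.9 g

n(H2) = PV/RT = (4180 × 3.40) / (62.36 × 236.15) = 0.9651 mol
n(Fe) = (2/3) × 0.9651 = 0.6434 mol
m(Fe) = 0.6434 × 55.84 = 35.93 g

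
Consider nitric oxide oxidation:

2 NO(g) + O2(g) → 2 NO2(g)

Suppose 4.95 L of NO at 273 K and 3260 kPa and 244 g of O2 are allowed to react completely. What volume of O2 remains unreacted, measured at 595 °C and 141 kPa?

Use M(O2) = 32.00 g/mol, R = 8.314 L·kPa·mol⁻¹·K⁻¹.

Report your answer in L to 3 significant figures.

208 L

n(NO) = PV/RT = (3260 × 4.95) / (8.314 × 273) = 7.110 mol
n(O2) = 244 / 32.00 = 7.625 mol
For 7.110 mol NO, stoichiometry requires (1/2) × 7.110 = 3.555 mol O2; 7.625 mol is available, so NO is limiting.
n(O2) consumed = (1/2) × 7.110 = 3.555 mol; remaining = 7.625 − 3.555 = 4.070 mol
V(O2) = nRT/P = 4.070 × 8.314 × 868.15 / 141 = 208.3 L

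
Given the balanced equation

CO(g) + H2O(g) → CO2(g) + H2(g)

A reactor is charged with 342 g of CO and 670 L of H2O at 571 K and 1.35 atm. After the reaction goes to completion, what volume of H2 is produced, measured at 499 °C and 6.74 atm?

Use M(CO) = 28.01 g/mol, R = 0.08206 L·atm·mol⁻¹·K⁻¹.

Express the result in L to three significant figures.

n(CO) = 342 / 28.01 = 12.21 mol
n(H2O) = PV/RT = (1.35 × 670) / (0.08206 × 571) = 19.30 mol
For 12.21 mol CO, stoichiometry requires (1/1) × 12.21 = 12.21 mol H2O; 19.30 mol is available, so CO is limiting.
n(H2) = (1/1) × 12.21 = 12.21 mol
V(H2) = nRT/P = 12.21 × 0.08206 × 772.15 / 6.74 = 114.8 L

115 L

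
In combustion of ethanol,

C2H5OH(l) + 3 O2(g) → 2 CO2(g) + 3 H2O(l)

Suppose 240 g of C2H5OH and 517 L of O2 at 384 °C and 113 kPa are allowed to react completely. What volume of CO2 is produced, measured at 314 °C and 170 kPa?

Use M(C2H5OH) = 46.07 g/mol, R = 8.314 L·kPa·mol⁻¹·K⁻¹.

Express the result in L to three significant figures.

n(C2H5OH) = 240 / 46.07 = 5.209 mol
n(O2) = PV/RT = (113 × 517) / (8.314 × 657.15) = 10.69 mol
For 5.209 mol C2H5OH, stoichiometry requires (3/1) × 5.209 = 15.63 mol O2; 10.69 mol is available, so O2 is limiting.
n(CO2) = (2/3) × 10.69 = 7.127 mol
V(CO2) = nRT/P = 7.127 × 8.314 × 587.15 / 170 = 204.7 L

205 L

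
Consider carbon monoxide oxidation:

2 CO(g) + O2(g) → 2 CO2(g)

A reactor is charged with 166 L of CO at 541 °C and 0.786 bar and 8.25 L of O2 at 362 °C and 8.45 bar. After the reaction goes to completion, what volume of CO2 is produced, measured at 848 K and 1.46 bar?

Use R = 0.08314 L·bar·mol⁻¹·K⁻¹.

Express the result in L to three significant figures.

n(CO) = PV/RT = (0.786 × 166) / (0.08314 × 814.15) = 1.928 mol
n(O2) = PV/RT = (8.45 × 8.25) / (0.08314 × 635.15) = 1.320 mol
For 1.928 mol CO, stoichiometry requires (1/2) × 1.928 = 0.9640 mol O2; 1.320 mol is available, so CO is limiting.
n(CO2) = (2/2) × 1.928 = 1.928 mol
V(CO2) = nRT/P = 1.928 × 0.08314 × 848 / 1.46 = 93.10 L

93.1 L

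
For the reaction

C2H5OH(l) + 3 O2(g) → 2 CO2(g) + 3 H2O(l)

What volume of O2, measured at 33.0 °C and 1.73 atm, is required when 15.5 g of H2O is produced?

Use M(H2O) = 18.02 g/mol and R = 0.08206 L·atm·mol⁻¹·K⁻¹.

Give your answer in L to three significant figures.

12.5 L

n(H2O) = 15.50 / 18.02 = 0.8602 mol
n(O2) = (3/3) × 0.8602 = 0.8602 mol
V = nRT/P = 0.8602 × 0.08206 × 306.15 / 1.73 = 12.49 L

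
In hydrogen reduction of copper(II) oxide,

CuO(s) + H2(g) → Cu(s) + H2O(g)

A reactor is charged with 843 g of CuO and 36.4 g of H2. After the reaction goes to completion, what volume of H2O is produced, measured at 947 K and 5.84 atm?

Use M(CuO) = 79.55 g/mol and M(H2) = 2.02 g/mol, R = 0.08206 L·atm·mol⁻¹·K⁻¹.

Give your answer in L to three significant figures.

n(CuO) = 843 / 79.55 = 10.60 mol
n(H2) = 36.4 / 2.02 = 18.02 mol
For 10.60 mol CuO, stoichiometry requires (1/1) × 10.60 = 10.60 mol H2; 18.02 mol is available, so CuO is limiting.
n(H2O) = (1/1) × 10.60 = 10.60 mol
V(H2O) = nRT/P = 10.60 × 0.08206 × 947 / 5.84 = 141.1 L

141 L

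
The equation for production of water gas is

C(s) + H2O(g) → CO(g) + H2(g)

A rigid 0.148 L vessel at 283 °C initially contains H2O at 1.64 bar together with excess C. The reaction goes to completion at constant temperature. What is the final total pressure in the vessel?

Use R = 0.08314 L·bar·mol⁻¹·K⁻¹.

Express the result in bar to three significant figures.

At constant T and V, P ∝ n(gas): 1 mol gas → 2 mol gas.
P_final = (2/1) × 1.64 = 3.280 bar

3.28 bar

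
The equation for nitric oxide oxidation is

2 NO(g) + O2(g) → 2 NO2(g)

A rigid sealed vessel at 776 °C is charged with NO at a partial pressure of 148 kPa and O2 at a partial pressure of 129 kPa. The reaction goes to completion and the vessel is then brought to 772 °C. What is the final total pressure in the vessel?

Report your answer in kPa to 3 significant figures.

202 kPa

At constant V, partial pressures at 776 °C are proportional to moles, so apply stoichiometry directly to pressures.
P(O2) required for 148 kPa of NO = (1/2) × 148 = 74.00 kPa; available 129 kPa, so NO is limiting.
P(O2) remaining = 129 − (1/2) × 148 = 55.00 kPa
P(gaseous products) = (2)/2 × 148 = 148.0 kPa
P_total at 776 °C = 55.00 + 148.0 = 203.0 kPa
Scaling to 772 °C: P = 203.0 × 1045.15/1049.15 = 202.2 kPa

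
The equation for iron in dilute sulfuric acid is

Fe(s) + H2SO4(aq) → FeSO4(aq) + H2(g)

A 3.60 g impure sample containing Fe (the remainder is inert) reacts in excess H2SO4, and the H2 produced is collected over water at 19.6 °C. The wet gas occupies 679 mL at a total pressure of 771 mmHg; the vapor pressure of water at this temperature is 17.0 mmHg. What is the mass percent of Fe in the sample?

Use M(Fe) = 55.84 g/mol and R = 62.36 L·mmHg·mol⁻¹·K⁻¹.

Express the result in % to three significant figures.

43.5 %

P(H2) = 771 − 17.0 = 754.0 mmHg
n(H2) = PV/RT = (754.0 × 0.6790) / (62.36 × 292.75) = 0.02804 mol
n(Fe) = (1/1) × 0.02804 = 0.02804 mol
m(Fe) = 0.02804 × 55.84 = 1.566 g
%Fe = 1.566 / 3.60 × 100 = 43.50%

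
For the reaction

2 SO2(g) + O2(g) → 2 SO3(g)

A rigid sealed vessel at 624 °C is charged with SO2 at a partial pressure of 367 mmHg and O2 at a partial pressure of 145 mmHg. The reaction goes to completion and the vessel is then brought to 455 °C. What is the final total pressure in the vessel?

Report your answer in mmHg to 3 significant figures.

At constant V, partial pressures at 624 °C are proportional to moles, so apply stoichiometry directly to pressures.
P(O2) required for 367 mmHg of SO2 = (1/2) × 367 = 183.5 mmHg; available 145 mmHg, so O2 is limiting.
P(SO2) remaining = 367 − (2/1) × 145 = 77.00 mmHg
P(gaseous products) = (2)/1 × 145 = 290.0 mmHg
P_total at 624 °C = 77.00 + 290.0 = 367.0 mmHg
Scaling to 455 °C: P = 367.0 × 728.15/897.15 = 297.9 mmHg

298 mmHg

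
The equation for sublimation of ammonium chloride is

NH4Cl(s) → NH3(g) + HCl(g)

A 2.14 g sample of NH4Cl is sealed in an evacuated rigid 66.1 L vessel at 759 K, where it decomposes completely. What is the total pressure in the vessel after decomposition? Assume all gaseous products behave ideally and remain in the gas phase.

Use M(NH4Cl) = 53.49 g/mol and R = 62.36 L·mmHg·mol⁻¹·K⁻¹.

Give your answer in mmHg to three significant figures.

57.3 mmHg

n(NH4Cl) = 2.14 / 53.49 = 0.04001 mol
n(gas produced) = (2/1) × 0.04001 = 0.08002 mol
P = nRT/V = 0.08002 × 62.36 × 759 / 66.1 = 57.30 mmHg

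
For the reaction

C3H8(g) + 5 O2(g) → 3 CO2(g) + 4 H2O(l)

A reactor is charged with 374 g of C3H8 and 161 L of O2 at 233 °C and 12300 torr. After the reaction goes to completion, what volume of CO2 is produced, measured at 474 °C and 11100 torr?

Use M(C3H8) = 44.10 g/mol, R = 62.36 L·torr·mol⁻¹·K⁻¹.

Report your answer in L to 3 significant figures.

n(C3H8) = 374 / 44.10 = 8.481 mol
n(O2) = PV/RT = (12300 × 161) / (62.36 × 506.15) = 62.74 mol
For 8.481 mol C3H8, stoichiometry requires (5/1) × 8.481 = 42.41 mol O2; 62.74 mol is available, so C3H8 is limiting.
n(CO2) = (3/1) × 8.481 = 25.44 mol
V(CO2) = nRT/P = 25.44 × 62.36 × 747.15 / 11100 = 106.8 L

107 L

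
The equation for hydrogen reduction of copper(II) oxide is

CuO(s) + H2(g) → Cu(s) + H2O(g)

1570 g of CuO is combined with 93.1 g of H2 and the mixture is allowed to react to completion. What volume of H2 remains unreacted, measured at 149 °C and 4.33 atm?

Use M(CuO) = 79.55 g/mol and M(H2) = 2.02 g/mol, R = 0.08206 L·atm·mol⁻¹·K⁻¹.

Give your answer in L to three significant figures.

n(CuO) = 1570 / 79.55 = 19.74 mol
n(H2) = 93.1 / 2.02 = 46.09 mol
For 19.74 mol CuO, stoichiometry requires (1/1) × 19.74 = 19.74 mol H2; 46.09 mol is available, so CuO is limiting.
n(H2) consumed = (1/1) × 19.74 = 19.74 mol; remaining = 46.09 − 19.74 = 26.35 mol
V(H2) = nRT/P = 26.35 × 0.08206 × 422.15 / 4.33 = 210.8 L

211 L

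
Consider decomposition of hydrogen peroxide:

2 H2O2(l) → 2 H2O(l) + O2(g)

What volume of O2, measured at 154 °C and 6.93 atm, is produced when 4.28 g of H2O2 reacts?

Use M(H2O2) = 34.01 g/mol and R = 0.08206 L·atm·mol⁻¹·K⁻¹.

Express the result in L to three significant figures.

n(H2O2) = 4.280 / 34.01 = 0.1258 mol
n(O2) = (1/2) × 0.1258 = 0.06290 mol
V = nRT/P = 0.06290 × 0.08206 × 427.15 / 6.93 = 0.3181 L

0.318 L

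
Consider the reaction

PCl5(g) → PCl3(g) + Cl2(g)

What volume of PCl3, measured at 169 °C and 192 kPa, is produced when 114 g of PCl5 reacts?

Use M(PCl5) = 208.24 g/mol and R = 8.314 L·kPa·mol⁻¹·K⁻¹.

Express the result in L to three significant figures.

10.5 L

n(PCl5) = 114.0 / 208.24 = 0.5474 mol
n(PCl3) = (1/1) × 0.5474 = 0.5474 mol
V = nRT/P = 0.5474 × 8.314 × 442.15 / 192 = 10.48 L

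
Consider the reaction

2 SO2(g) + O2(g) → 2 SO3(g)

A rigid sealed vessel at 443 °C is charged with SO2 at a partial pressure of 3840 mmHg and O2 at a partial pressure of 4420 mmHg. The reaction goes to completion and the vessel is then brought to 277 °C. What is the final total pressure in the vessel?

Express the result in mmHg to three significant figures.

Because the vessel is rigid and T is held at 443 °C, work the stoichiometry in partial pressures (P_i = n_iRT/V).
P(O2) required for 3840 mmHg of SO2 = (1/2) × 3840 = 1920 mmHg; available 4420 mmHg, so SO2 is limiting.
P(O2) remaining = 4420 − (1/2) × 3840 = 2500 mmHg
P(gaseous products) = (2)/2 × 3840 = 3840 mmHg
P_total at 443 °C = 2500 + 3840 = 6340 mmHg
Scaling to 277 °C: P = 6340 × 550.15/716.15 = 4870 mmHg

4870 mmHg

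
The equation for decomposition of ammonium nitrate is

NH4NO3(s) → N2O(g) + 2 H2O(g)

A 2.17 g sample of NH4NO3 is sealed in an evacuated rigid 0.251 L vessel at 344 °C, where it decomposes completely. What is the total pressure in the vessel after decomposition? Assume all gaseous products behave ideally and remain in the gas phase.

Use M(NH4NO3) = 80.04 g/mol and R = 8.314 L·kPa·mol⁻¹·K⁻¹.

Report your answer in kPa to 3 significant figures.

1660 kPa

n(NH4NO3) = 2.17 / 80.04 = 0.02711 mol
n(gas produced) = (3/1) × 0.02711 = 0.08133 mol
P = nRT/V = 0.08133 × 8.314 × 617.15 / 0.251 = 1663 kPa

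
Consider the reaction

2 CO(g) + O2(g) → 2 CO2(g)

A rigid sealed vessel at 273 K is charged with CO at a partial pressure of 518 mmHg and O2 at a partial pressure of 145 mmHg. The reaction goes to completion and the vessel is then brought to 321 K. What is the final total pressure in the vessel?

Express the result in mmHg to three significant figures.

609 mmHg

Because the vessel is rigid and T is held at 273 K, work the stoichiometry in partial pressures (P_i = n_iRT/V).
P(O2) required for 518 mmHg of CO = (1/2) × 518 = 259.0 mmHg; available 145 mmHg, so O2 is limiting.
P(CO) remaining = 518 − (2/1) × 145 = 228.0 mmHg
P(gaseous products) = (2)/1 × 145 = 290.0 mmHg
P_total at 273 K = 228.0 + 290.0 = 518.0 mmHg
Scaling to 321 K: P = 518.0 × 321/273 = 609.1 mmHg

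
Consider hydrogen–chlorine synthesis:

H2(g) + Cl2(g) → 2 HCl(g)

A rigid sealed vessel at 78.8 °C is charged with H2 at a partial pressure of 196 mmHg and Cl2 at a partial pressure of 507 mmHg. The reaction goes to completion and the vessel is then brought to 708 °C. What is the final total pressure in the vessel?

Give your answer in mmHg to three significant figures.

At constant V, partial pressures at 78.8 °C are proportional to moles, so apply stoichiometry directly to pressures.
P(Cl2) required for 196 mmHg of H2 = (1/1) × 196 = 196.0 mmHg; available 507 mmHg, so H2 is limiting.
P(Cl2) remaining = 507 − (1/1) × 196 = 311.0 mmHg
P(gaseous products) = (2)/1 × 196 = 392.0 mmHg
P_total at 78.8 °C = 311.0 + 392.0 = 703.0 mmHg
Scaling to 708 °C: P = 703.0 × 981.15/351.95 = 1960 mmHg

1960 mmHg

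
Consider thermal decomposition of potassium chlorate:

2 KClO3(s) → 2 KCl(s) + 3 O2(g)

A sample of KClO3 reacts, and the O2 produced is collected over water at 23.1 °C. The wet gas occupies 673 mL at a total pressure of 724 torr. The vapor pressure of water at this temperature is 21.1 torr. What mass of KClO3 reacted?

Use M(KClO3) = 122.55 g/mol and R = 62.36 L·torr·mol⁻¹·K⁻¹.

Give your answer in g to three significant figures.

2.09 g

P(O2) = 724 − 21.1 = 702.9 torr
n(O2) = PV/RT = (702.9 × 0.6730) / (62.36 × 296.25) = 0.02561 mol
n(KClO3) = (2/3) × 0.02561 = 0.01707 mol
m(KClO3) = 0.01707 × 122.55 = 2.092 g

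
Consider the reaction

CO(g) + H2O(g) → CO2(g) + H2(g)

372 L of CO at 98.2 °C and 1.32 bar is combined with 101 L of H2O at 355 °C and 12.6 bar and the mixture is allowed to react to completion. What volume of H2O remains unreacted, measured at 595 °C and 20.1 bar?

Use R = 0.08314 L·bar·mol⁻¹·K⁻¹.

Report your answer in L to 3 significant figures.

n(CO) = PV/RT = (1.32 × 372) / (0.08314 × 371.35) = 15.90 mol
n(H2O) = PV/RT = (12.6 × 101) / (0.08314 × 628.15) = 24.37 mol
For 15.90 mol CO, stoichiometry requires (1/1) × 15.90 = 15.90 mol H2O; 24.37 mol is available, so CO is limiting.
n(H2O) consumed = (1/1) × 15.90 = 15.90 mol; remaining = 24.37 − 15.90 = 8.470 mol
V(H2O) = nRT/P = 8.470 × 0.08314 × 868.15 / 20.1 = 30.42 L

30.4 L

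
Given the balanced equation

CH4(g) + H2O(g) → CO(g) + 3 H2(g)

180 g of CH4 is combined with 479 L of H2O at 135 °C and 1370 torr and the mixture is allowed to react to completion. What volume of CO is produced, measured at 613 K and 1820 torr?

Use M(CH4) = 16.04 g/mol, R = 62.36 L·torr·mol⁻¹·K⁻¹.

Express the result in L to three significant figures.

n(CH4) = 180 / 16.04 = 11.22 mol
n(H2O) = PV/RT = (1370 × 479) / (62.36 × 408.15) = 25.78 mol
For 11.22 mol CH4, stoichiometry requires (1/1) × 11.22 = 11.22 mol H2O; 25.78 mol is available, so CH4 is limiting.
n(CO) = (1/1) × 11.22 = 11.22 mol
V(CO) = nRT/P = 11.22 × 62.36 × 613 / 1820 = 235.7 L

236 L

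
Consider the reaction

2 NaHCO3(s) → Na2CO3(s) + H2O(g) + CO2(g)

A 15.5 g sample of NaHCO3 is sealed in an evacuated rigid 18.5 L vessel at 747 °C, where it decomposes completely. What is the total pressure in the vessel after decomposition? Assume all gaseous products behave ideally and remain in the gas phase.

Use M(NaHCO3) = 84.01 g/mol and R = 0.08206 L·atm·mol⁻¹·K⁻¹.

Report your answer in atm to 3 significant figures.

n(NaHCO3) = 15.5 / 84.01 = 0.1845 mol
n(gas produced) = (2/2) × 0.1845 = 0.1845 mol
P = nRT/V = 0.1845 × 0.08206 × 1020.15 / 18.5 = 0.8349 atm

0.835 atm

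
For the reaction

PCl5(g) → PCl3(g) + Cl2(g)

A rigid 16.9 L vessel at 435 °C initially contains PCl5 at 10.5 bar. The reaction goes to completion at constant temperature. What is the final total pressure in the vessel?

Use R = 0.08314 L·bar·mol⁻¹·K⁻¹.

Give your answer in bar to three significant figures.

Since T and V are fixed, P_final/P_initial = n_final/n_initial = 2/1.
P_final = (2/1) × 10.5 = 21.00 bar

21.0 bar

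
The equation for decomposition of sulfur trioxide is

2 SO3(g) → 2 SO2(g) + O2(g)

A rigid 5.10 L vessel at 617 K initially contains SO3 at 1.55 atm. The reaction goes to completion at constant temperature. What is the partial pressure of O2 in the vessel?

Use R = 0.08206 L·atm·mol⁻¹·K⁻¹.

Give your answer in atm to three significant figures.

0.775 atm

n(SO3)₀ = PV/RT = (1.55 × 5.10) / (0.08206 × 617) = 0.1561 mol
n(O2) = (1/2) × 0.1561 = 0.07805 mol
P(O2) = nRT/V = 0.07805 × 0.08206 × 617 / 5.10 = 0.7749 atm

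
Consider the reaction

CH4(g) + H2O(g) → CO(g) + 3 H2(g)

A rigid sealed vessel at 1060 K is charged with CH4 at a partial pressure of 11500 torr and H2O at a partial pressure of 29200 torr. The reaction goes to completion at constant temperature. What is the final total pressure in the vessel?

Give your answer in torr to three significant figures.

63700 torr

Because the vessel is rigid and T is held at 1060 K, work the stoichiometry in partial pressures (P_i = n_iRT/V).
P(H2O) required for 11500 torr of CH4 = (1/1) × 11500 = 11500 torr; available 29200 torr, so CH4 is limiting.
P(H2O) remaining = 29200 − (1/1) × 11500 = 17700 torr
P(gaseous products) = (1+3)/1 × 11500 = 46000 torr
P_total at 1060 K = 17700 + 46000 = 63700 torr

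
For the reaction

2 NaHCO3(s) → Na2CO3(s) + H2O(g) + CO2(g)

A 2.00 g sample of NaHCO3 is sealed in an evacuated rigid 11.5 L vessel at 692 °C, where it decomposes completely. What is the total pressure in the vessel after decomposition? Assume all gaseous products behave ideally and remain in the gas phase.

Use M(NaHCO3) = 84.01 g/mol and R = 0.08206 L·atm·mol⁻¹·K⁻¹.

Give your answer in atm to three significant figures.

0.164 atm

n(NaHCO3) = 2.00 / 84.01 = 0.02381 mol
n(gas produced) = (2/2) × 0.02381 = 0.02381 mol
P = nRT/V = 0.02381 × 0.08206 × 965.15 / 11.5 = 0.1640 atm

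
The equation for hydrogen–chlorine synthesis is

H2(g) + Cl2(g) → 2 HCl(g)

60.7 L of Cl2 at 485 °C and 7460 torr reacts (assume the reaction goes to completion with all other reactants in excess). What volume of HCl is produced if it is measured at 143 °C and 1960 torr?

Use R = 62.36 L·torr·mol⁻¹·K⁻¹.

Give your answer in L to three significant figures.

254 L

n(Cl2) = PV/RT = (7460 × 60.7) / (62.36 × 758.15) = 9.578 mol
n(HCl) = (2/1) × 9.578 = 19.16 mol
V = nRT/P = 19.16 × 62.36 × 416.15 / 1960 = 253.7 L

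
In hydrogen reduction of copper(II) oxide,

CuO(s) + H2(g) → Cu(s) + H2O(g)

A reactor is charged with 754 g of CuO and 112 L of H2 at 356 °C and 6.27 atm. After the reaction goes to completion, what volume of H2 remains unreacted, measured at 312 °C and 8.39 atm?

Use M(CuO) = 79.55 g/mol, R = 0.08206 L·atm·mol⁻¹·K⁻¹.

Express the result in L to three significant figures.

23.6 L

n(CuO) = 754 / 79.55 = 9.478 mol
n(H2) = PV/RT = (6.27 × 112) / (0.08206 × 629.15) = 13.60 mol
For 9.478 mol CuO, stoichiometry requires (1/1) × 9.478 = 9.478 mol H2; 13.60 mol is available, so CuO is limiting.
n(H2) consumed = (1/1) × 9.478 = 9.478 mol; remaining = 13.60 − 9.478 = 4.122 mol
V(H2) = nRT/P = 4.122 × 0.08206 × 585.15 / 8.39 = 23.59 L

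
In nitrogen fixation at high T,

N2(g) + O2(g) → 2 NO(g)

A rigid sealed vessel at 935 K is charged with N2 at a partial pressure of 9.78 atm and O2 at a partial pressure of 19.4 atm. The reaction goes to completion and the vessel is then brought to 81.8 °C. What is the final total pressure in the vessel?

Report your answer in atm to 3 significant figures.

With V and T fixed, P_i ∝ n_i, so the mole ratios apply directly to partial pressures at 935 K.
P(O2) required for 9.78 atm of N2 = (1/1) × 9.78 = 9.780 atm; available 19.4 atm, so N2 is limiting.
P(O2) remaining = 19.4 − (1/1) × 9.78 = 9.620 atm
P(gaseous products) = (2)/1 × 9.78 = 19.56 atm
P_total at 935 K = 9.620 + 19.56 = 29.18 atm
Scaling to 81.8 °C: P = 29.18 × 354.95/935 = 11.08 atm

11.1 atm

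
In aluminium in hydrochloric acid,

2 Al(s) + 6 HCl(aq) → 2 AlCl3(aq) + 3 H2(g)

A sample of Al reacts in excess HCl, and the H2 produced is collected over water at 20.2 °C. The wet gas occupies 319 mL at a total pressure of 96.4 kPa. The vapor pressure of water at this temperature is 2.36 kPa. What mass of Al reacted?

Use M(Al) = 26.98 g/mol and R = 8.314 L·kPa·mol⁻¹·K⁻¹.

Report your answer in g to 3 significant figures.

P(H2) = 96.4 − 2.36 = 94.04 kPa
n(H2) = PV/RT = (94.04 × 0.3190) / (8.314 × 293.35) = 0.01230 mol
n(Al) = (2/3) × 0.01230 = 0.008200 mol
m(Al) = 0.008200 × 26.98 = 0.2212 g

0.221 g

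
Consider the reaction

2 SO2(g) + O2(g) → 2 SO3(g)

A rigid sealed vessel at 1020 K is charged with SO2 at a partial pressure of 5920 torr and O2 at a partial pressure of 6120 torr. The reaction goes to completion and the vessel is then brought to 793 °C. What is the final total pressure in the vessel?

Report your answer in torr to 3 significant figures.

Because the vessel is rigid and T is held at 1020 K, work the stoichiometry in partial pressures (P_i = n_iRT/V).
P(O2) required for 5920 torr of SO2 = (1/2) × 5920 = 2960 torr; available 6120 torr, so SO2 is limiting.
P(O2) remaining = 6120 − (1/2) × 5920 = 3160 torr
P(gaseous products) = (2)/2 × 5920 = 5920 torr
P_total at 1020 K = 3160 + 5920 = 9080 torr
Scaling to 793 °C: P = 9080 × 1066.15/1020 = 9491 torr

9490 torr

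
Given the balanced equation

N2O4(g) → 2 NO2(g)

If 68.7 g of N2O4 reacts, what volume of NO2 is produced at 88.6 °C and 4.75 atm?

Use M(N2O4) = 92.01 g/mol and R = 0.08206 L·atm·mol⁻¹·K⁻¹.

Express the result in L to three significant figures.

9.33 L

n(N2O4) = 68.70 / 92.01 = 0.7467 mol
n(NO2) = (2/1) × 0.7467 = 1.493 mol
V = nRT/P = 1.493 × 0.08206 × 361.75 / 4.75 = 9.331 L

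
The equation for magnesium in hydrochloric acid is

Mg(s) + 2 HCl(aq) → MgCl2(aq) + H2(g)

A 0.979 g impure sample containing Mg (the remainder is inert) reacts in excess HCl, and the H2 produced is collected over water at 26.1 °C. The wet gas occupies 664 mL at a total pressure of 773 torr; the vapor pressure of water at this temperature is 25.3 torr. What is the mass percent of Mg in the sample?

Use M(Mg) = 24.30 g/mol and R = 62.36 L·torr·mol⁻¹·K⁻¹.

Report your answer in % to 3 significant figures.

66.0 %

P(H2) = 773 − 25.3 = 747.7 torr
n(H2) = PV/RT = (747.7 × 0.6640) / (62.36 × 299.25) = 0.02660 mol
n(Mg) = (1/1) × 0.02660 = 0.02660 mol
m(Mg) = 0.02660 × 24.30 = 0.6464 g
%Mg = 0.6464 / 0.979 × 100 = 66.03%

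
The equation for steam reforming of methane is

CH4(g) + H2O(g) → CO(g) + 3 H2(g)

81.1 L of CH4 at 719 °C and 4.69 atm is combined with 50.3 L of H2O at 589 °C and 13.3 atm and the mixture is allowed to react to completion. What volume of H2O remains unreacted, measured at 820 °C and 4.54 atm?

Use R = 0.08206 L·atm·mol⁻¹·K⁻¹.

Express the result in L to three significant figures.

n(CH4) = PV/RT = (4.69 × 81.1) / (0.08206 × 992.15) = 4.672 mol
n(H2O) = PV/RT = (13.3 × 50.3) / (0.08206 × 862.15) = 9.456 mol
For 4.672 mol CH4, stoichiometry requires (1/1) × 4.672 = 4.672 mol H2O; 9.456 mol is available, so CH4 is limiting.
n(H2O) consumed = (1/1) × 4.672 = 4.672 mol; remaining = 9.456 − 4.672 = 4.784 mol
V(H2O) = nRT/P = 4.784 × 0.08206 × 1093.15 / 4.54 = 94.52 L

94.5 L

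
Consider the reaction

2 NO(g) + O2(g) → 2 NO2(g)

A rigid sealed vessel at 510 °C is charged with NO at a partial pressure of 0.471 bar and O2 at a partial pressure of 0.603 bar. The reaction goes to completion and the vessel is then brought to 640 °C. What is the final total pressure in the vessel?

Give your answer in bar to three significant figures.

0.978 bar

Because the vessel is rigid and T is held at 510 °C, work the stoichiometry in partial pressures (P_i = n_iRT/V).
P(O2) required for 0.471 bar of NO = (1/2) × 0.471 = 0.2355 bar; available 0.603 bar, so NO is limiting.
P(O2) remaining = 0.603 − (1/2) × 0.471 = 0.3675 bar
P(gaseous products) = (2)/2 × 0.471 = 0.4710 bar
P_total at 510 °C = 0.3675 + 0.4710 = 0.8385 bar
Scaling to 640 °C: P = 0.8385 × 913.15/783.15 = 0.9777 bar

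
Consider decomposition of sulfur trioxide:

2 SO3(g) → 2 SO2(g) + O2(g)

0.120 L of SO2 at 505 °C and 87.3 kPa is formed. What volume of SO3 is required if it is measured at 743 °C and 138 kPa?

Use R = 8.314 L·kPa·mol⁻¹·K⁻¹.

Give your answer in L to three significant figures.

n(SO2) = PV/RT = (87.3 × 0.120) / (8.314 × 778.15) = 0.001619 mol
n(SO3) = (2/2) × 0.001619 = 0.001619 mol
V = nRT/P = 0.001619 × 8.314 × 1016.15 / 138 = 0.09911 L

0.0991 L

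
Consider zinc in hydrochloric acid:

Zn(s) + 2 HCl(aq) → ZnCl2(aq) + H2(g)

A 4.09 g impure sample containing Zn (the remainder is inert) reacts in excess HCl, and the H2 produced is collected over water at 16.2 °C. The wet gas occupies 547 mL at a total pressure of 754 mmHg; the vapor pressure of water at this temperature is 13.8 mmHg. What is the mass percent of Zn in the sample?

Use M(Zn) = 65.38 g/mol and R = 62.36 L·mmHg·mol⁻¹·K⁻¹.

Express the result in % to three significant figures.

P(H2) = 754 − 13.8 = 740.2 mmHg
n(H2) = PV/RT = (740.2 × 0.5470) / (62.36 × 289.35) = 0.02244 mol
n(Zn) = (1/1) × 0.02244 = 0.02244 mol
m(Zn) = 0.02244 × 65.38 = 1.467 g
%Zn = 1.467 / 4.09 × 100 = 35.87%

35.9 %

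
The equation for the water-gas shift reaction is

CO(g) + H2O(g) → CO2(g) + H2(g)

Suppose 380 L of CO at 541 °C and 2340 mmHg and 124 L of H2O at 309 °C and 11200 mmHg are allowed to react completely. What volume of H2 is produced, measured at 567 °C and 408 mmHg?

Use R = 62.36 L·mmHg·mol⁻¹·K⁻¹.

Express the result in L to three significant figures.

2250 L

n(CO) = PV/RT = (2340 × 380) / (62.36 × 814.15) = 17.51 mol
n(H2O) = PV/RT = (11200 × 124) / (62.36 × 582.15) = 38.26 mol
For 17.51 mol CO, stoichiometry requires (1/1) × 17.51 = 17.51 mol H2O; 38.26 mol is available, so CO is limiting.
n(H2) = (1/1) × 17.51 = 17.51 mol
V(H2) = nRT/P = 17.51 × 62.36 × 840.15 / 408 = 2248 L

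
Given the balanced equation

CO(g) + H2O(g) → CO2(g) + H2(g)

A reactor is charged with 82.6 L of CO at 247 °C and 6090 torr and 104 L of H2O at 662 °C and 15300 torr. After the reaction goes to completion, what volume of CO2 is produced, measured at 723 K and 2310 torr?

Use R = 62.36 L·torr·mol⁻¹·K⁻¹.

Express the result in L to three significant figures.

n(CO) = PV/RT = (6090 × 82.6) / (62.36 × 520.15) = 15.51 mol
n(H2O) = PV/RT = (15300 × 104) / (62.36 × 935.15) = 27.29 mol
For 15.51 mol CO, stoichiometry requires (1/1) × 15.51 = 15.51 mol H2O; 27.29 mol is available, so CO is limiting.
n(CO2) = (1/1) × 15.51 = 15.51 mol
V(CO2) = nRT/P = 15.51 × 62.36 × 723 / 2310 = 302.7 L

303 L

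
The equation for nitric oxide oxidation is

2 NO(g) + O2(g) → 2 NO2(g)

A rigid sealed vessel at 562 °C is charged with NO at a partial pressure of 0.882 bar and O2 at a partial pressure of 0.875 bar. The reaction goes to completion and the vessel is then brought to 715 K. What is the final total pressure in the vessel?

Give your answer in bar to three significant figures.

1.13 bar

Because the vessel is rigid and T is held at 562 °C, work the stoichiometry in partial pressures (P_i = n_iRT/V).
P(O2) required for 0.882 bar of NO = (1/2) × 0.882 = 0.4410 bar; available 0.875 bar, so NO is limiting.
P(O2) remaining = 0.875 − (1/2) × 0.882 = 0.4340 bar
P(gaseous products) = (2)/2 × 0.882 = 0.8820 bar
P_total at 562 °C = 0.4340 + 0.8820 = 1.316 bar
Scaling to 715 K: P = 1.316 × 715/835.15 = 1.127 bar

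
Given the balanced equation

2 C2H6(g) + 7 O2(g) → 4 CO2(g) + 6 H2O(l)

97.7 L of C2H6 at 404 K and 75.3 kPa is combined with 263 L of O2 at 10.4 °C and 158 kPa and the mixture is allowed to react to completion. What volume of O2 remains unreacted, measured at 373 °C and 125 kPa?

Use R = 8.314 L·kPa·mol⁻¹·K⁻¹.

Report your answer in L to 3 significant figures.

428 L

n(C2H6) = PV/RT = (75.3 × 97.7) / (8.314 × 404) = 2.190 mol
n(O2) = PV/RT = (158 × 263) / (8.314 × 283.55) = 17.63 mol
For 2.190 mol C2H6, stoichiometry requires (7/2) × 2.190 = 7.665 mol O2; 17.63 mol is available, so C2H6 is limiting.
n(O2) consumed = (7/2) × 2.190 = 7.665 mol; remaining = 17.63 − 7.665 = 9.965 mol
V(O2) = nRT/P = 9.965 × 8.314 × 646.15 / 125 = 428.3 L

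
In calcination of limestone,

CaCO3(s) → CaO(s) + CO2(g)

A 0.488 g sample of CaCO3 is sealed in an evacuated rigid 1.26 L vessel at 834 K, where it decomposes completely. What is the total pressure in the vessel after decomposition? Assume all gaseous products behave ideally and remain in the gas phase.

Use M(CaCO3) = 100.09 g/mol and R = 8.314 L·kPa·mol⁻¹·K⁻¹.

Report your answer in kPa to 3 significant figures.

n(CaCO3) = 0.488 / 100.09 = 0.004876 mol
n(gas produced) = (1/1) × 0.004876 = 0.004876 mol
P = nRT/V = 0.004876 × 8.314 × 834 / 1.26 = 26.83 kPa

26.8 kPa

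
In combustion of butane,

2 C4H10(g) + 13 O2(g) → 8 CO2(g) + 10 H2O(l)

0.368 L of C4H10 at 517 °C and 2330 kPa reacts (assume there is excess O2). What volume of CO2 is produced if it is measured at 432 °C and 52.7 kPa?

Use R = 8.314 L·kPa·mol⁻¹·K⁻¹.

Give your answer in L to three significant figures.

n(C4H10) = PV/RT = (2330 × 0.368) / (8.314 × 790.15) = 0.1305 mol
n(CO2) = (8/2) × 0.1305 = 0.5220 mol
V = nRT/P = 0.5220 × 8.314 × 705.15 / 52.7 = 58.07 L

58.1 L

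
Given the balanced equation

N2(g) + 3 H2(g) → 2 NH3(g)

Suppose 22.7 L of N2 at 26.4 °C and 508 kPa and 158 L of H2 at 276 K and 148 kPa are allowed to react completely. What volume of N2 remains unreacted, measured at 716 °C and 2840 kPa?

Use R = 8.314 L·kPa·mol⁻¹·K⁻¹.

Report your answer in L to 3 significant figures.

3.57 L

n(N2) = PV/RT = (508 × 22.7) / (8.314 × 299.55) = 4.630 mol
n(H2) = PV/RT = (148 × 158) / (8.314 × 276) = 10.19 mol
For 4.630 mol N2, stoichiometry requires (3/1) × 4.630 = 13.89 mol H2; 10.19 mol is available, so H2 is limiting.
n(N2) consumed = (1/3) × 10.19 = 3.397 mol; remaining = 4.630 − 3.397 = 1.233 mol
V(N2) = nRT/P = 1.233 × 8.314 × 989.15 / 2840 = 3.570 L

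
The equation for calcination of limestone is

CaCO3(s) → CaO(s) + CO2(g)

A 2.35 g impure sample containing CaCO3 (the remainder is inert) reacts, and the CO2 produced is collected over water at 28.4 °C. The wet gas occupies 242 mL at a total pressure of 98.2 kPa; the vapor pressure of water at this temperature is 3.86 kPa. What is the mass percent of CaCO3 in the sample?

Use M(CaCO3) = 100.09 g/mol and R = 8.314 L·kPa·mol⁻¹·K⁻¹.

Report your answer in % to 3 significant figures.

P(CO2) = 98.2 − 3.86 = 94.34 kPa
n(CO2) = PV/RT = (94.34 × 0.2420) / (8.314 × 301.55) = 0.009106 mol
n(CaCO3) = (1/1) × 0.009106 = 0.009106 mol
m(CaCO3) = 0.009106 × 100.09 = 0.9114 g
%CaCO3 = 0.9114 / 2.35 × 100 = 38.78%

38.8 %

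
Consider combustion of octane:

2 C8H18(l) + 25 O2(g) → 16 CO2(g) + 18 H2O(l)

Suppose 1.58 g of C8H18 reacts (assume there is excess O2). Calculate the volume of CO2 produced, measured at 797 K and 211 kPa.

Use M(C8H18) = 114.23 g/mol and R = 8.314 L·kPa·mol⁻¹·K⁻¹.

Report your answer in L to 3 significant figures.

n(C8H18) = 1.580 / 114.23 = 0.01383 mol
n(CO2) = (16/2) × 0.01383 = 0.1106 mol
V = nRT/P = 0.1106 × 8.314 × 797 / 211 = 3.473 L

3.47 L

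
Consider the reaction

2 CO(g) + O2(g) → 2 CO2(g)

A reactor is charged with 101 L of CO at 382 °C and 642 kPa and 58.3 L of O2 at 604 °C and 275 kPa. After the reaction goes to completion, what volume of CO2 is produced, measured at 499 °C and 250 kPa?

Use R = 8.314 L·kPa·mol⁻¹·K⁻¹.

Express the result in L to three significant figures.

113 L

n(CO) = PV/RT = (642 × 101) / (8.314 × 655.15) = 11.90 mol
n(O2) = PV/RT = (275 × 58.3) / (8.314 × 877.15) = 2.198 mol
For 11.90 mol CO, stoichiometry requires (1/2) × 11.90 = 5.950 mol O2; 2.198 mol is available, so O2 is limiting.
n(CO2) = (2/1) × 2.198 = 4.396 mol
V(CO2) = nRT/P = 4.396 × 8.314 × 772.15 / 250 = 112.9 L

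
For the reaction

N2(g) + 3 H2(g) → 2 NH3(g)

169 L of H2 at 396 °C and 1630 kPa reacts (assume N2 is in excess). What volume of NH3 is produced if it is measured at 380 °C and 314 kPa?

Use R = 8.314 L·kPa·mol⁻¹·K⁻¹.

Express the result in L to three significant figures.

571 L

n(H2) = PV/RT = (1630 × 169) / (8.314 × 669.15) = 49.52 mol
n(NH3) = (2/3) × 49.52 = 33.01 mol
V = nRT/P = 33.01 × 8.314 × 653.15 / 314 = 570.9 L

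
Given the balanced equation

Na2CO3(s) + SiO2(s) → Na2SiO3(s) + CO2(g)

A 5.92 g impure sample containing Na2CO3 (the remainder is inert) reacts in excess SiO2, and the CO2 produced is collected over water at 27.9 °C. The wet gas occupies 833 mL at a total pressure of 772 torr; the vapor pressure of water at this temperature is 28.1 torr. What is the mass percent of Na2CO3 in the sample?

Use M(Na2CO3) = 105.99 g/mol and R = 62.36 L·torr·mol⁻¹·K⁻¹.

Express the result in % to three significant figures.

59.1 %

P(CO2) = 772 − 28.1 = 743.9 torr
n(CO2) = PV/RT = (743.9 × 0.8330) / (62.36 × 301.05) = 0.03301 mol
n(Na2CO3) = (1/1) × 0.03301 = 0.03301 mol
m(Na2CO3) = 0.03301 × 105.99 = 3.499 g
%Na2CO3 = 3.499 / 5.92 × 100 = 59.10%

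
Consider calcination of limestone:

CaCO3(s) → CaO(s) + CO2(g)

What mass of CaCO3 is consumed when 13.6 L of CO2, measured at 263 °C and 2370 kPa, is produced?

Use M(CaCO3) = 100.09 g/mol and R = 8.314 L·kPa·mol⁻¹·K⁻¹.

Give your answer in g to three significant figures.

724 g

n(CO2) = PV/RT = (2370 × 13.6) / (8.314 × 536.15) = 7.231 mol
n(CaCO3) = (1/1) × 7.231 = 7.231 mol
m(CaCO3) = 7.231 × 100.09 = 723.8 g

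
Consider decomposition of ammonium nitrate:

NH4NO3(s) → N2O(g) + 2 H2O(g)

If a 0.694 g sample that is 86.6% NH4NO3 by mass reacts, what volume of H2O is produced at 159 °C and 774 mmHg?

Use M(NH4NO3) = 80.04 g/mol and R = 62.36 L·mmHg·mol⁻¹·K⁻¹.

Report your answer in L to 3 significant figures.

0.523 L

mass of NH4NO3 = 0.694 × 86.6/100 = 0.6010 g
n(NH4NO3) = 0.6010 / 80.04 = 0.007509 mol
n(H2O) = (2/1) × 0.007509 = 0.01502 mol
V = nRT/P = 0.01502 × 62.36 × 432.15 / 774 = 0.5230 L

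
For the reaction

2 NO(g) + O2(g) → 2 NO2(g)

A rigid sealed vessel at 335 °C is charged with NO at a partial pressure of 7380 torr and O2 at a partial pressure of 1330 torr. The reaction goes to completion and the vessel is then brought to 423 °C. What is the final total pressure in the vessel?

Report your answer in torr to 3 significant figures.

With V and T fixed, P_i ∝ n_i, so the mole ratios apply directly to partial pressures at 335 °C.
P(O2) required for 7380 torr of NO = (1/2) × 7380 = 3690 torr; available 1330 torr, so O2 is limiting.
P(NO) remaining = 7380 − (2/1) × 1330 = 4720 torr
P(gaseous products) = (2)/1 × 1330 = 2660 torr
P_total at 335 °C = 4720 + 2660 = 7380 torr
Scaling to 423 °C: P = 7380 × 696.15/608.15 = 8448 torr

8450 torr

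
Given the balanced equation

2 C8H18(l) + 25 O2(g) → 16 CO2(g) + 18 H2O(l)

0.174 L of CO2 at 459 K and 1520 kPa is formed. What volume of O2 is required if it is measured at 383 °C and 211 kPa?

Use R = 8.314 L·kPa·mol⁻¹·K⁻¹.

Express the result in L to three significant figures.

n(CO2) = PV/RT = (1520 × 0.174) / (8.314 × 459) = 0.06931 mol
n(O2) = (25/16) × 0.06931 = 0.1083 mol
V = nRT/P = 0.1083 × 8.314 × 656.15 / 211 = 2.800 L

2.80 L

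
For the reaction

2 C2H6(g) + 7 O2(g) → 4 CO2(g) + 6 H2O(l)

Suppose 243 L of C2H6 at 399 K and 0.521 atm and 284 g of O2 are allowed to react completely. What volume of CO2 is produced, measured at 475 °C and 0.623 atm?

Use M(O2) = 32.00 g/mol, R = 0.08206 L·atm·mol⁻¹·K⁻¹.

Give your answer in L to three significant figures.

500 L

n(C2H6) = PV/RT = (0.521 × 243) / (0.08206 × 399) = 3.867 mol
n(O2) = 284 / 32.00 = 8.875 mol
For 3.867 mol C2H6, stoichiometry requires (7/2) × 3.867 = 13.53 mol O2; 8.875 mol is available, so O2 is limiting.
n(CO2) = (4/7) × 8.875 = 5.071 mol
V(CO2) = nRT/P = 5.071 × 0.08206 × 748.15 / 0.623 = 499.7 L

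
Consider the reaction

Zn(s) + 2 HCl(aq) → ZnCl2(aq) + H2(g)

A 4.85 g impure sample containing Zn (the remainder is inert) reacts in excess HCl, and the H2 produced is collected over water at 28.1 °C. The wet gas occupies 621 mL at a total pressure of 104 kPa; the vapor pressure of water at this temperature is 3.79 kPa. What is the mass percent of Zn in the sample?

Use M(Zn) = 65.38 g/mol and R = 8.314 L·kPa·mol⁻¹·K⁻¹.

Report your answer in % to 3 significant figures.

33.5 %

P(H2) = 104 − 3.79 = 100.2 kPa
n(H2) = PV/RT = (100.2 × 0.6210) / (8.314 × 301.25) = 0.02484 mol
n(Zn) = (1/1) × 0.02484 = 0.02484 mol
m(Zn) = 0.02484 × 65.38 = 1.624 g
%Zn = 1.624 / 4.85 × 100 = 33.48%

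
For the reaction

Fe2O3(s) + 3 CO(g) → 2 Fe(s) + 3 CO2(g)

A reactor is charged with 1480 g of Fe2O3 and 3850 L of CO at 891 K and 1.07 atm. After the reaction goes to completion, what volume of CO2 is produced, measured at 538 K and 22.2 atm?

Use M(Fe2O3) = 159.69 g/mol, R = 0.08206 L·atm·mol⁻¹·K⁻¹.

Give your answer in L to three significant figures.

55.3 L

n(Fe2O3) = 1480 / 159.69 = 9.268 mol
n(CO) = PV/RT = (1.07 × 3850) / (0.08206 × 891) = 56.34 mol
For 9.268 mol Fe2O3, stoichiometry requires (3/1) × 9.268 = 27.80 mol CO; 56.34 mol is available, so Fe2O3 is limiting.
n(CO2) = (3/1) × 9.268 = 27.80 mol
V(CO2) = nRT/P = 27.80 × 0.08206 × 538 / 22.2 = 55.28 L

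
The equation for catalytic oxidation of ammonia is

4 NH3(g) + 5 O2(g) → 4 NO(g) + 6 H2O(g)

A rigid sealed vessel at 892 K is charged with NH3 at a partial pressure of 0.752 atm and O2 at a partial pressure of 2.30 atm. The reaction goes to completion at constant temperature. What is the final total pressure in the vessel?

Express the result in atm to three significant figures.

With V and T fixed, P_i ∝ n_i, so the mole ratios apply directly to partial pressures at 892 K.
P(O2) required for 0.752 atm of NH3 = (5/4) × 0.752 = 0.9400 atm; available 2.30 atm, so NH3 is limiting.
P(O2) remaining = 2.30 − (5/4) × 0.752 = 1.360 atm
P(gaseous products) = (4+6)/4 × 0.752 = 1.880 atm
P_total at 892 K = 1.360 + 1.880 = 3.240 atm

3.24 atm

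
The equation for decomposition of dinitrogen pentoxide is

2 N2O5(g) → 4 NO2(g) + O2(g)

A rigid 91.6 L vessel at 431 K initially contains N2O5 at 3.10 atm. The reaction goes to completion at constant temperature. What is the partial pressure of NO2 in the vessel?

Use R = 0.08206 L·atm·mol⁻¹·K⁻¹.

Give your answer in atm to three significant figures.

6.20 atm

n(N2O5)₀ = PV/RT = (3.10 × 91.6) / (0.08206 × 431) = 8.029 mol
n(NO2) = (4/2) × 8.029 = 16.06 mol
P(NO2) = nRT/V = 16.06 × 0.08206 × 431 / 91.6 = 6.201 atm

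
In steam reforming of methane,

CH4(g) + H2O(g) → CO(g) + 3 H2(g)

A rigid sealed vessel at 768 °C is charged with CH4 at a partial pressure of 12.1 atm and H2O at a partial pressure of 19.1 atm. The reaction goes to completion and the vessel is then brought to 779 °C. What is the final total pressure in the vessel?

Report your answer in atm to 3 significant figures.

56.0 atm

At constant V, partial pressures at 768 °C are proportional to moles, so apply stoichiometry directly to pressures.
P(H2O) required for 12.1 atm of CH4 = (1/1) × 12.1 = 12.10 atm; available 19.1 atm, so CH4 is limiting.
P(H2O) remaining = 19.1 − (1/1) × 12.1 = 7.000 atm
P(gaseous products) = (1+3)/1 × 12.1 = 48.40 atm
P_total at 768 °C = 7.000 + 48.40 = 55.40 atm
Scaling to 779 °C: P = 55.40 × 1052.15/1041.15 = 55.99 atm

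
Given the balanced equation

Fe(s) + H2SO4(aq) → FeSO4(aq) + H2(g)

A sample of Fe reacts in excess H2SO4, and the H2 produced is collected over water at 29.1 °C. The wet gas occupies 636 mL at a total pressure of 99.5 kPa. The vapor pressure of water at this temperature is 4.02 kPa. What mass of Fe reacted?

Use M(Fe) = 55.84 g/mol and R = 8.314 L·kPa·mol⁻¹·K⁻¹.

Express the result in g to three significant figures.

1.35 g

P(H2) = 99.5 − 4.02 = 95.48 kPa
n(H2) = PV/RT = (95.48 × 0.6360) / (8.314 × 302.25) = 0.02417 mol
n(Fe) = (1/1) × 0.02417 = 0.02417 mol
m(Fe) = 0.02417 × 55.84 = 1.350 g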